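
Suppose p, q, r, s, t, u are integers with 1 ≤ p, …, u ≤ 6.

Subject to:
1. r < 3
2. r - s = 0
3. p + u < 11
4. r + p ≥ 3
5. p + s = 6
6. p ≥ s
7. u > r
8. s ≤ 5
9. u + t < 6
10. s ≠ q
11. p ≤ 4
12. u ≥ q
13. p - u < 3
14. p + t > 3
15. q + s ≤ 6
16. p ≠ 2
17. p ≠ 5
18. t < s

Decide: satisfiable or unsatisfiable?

Setting (p, q, r, s, t, u) = (4, 1, 2, 2, 1, 4) satisfies everything: constraint 2: r - s = 0; constraint 3: p + u = 8; constraint 4: r + p = 6, and the others follow.

Satisfiable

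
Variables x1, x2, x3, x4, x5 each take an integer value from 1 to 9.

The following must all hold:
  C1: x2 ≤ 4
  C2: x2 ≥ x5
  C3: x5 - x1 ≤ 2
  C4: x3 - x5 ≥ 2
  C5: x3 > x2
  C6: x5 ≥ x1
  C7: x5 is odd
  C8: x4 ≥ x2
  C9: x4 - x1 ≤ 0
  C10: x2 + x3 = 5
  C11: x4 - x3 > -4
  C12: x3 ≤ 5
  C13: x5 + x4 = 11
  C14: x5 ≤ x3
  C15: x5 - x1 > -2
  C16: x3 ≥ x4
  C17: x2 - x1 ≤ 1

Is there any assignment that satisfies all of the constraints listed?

Unsatisfiable

From constraints 1 and 2: x5 ≤ x2 ≤ 4. From constraints 12 and 16: x4 ≤ x3 ≤ 5. Hence x5 + x4 ≤ 9. But constraint 13 requires x5 + x4 = 11, and 11 > 9. Contradiction.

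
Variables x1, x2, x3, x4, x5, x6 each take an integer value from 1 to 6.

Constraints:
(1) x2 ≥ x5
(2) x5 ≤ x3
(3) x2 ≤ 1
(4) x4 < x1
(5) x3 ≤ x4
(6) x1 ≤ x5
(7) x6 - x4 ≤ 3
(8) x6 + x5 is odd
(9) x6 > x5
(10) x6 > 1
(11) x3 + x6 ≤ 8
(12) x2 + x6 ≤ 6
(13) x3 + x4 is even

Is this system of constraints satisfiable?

Unsatisfiable

Constraints 2, 4, 5, and 6 give x4 < x1, x1 ≤ x5, x5 ≤ x3, x3 ≤ x4. Chaining: x4 < x1 ≤ x5 ≤ x3 ≤ x4, which forces x4 < x4 — impossible.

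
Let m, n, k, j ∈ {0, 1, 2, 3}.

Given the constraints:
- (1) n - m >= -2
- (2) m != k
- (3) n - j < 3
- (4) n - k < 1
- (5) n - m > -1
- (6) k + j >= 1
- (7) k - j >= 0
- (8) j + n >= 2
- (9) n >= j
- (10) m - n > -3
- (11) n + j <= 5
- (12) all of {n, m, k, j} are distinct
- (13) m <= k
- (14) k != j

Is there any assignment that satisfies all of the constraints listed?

Try m = 1, n = 2, k = 3, j = 0.
Check constraint 1: n - m = 1; constraint 3: n - j = 2. The remaining constraints are straightforward to verify.

Satisfiable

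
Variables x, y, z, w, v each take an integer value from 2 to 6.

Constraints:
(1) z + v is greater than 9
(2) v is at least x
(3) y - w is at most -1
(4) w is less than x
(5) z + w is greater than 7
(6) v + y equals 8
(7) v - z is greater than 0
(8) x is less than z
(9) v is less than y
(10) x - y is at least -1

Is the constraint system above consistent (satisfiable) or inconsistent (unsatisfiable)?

Constraints 3, 4, 7, 8, and 9 give w < x, x < z, z < v, v < y, y < w. Chaining: w < x < z < v < y < w, which forces w < w — impossible.

Unsatisfiable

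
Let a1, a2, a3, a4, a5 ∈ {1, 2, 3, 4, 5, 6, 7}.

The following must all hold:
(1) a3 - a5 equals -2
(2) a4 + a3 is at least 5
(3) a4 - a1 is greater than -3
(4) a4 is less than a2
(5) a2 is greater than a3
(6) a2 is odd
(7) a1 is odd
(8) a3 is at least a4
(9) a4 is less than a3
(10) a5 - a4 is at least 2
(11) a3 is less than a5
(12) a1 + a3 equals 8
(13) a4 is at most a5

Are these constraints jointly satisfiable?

Satisfiable

Try a1 = 3, a2 = 7, a3 = 5, a4 = 2, a5 = 7.
Check constraint 1: a3 - a5 = -2; constraint 2: a4 + a3 = 7; constraint 3: a4 - a1 = -1. The remaining constraints are straightforward to verify.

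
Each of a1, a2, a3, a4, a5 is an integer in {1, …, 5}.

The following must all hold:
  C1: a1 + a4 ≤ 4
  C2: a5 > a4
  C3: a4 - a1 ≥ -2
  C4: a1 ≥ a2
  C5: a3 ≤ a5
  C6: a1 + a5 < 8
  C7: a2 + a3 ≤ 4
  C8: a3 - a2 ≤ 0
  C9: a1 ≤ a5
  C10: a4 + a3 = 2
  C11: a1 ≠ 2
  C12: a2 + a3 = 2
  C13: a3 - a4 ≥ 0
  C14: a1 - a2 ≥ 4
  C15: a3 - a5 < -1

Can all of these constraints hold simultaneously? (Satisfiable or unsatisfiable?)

Unsatisfiable

Constraints 3, 8, 13, and 14 give a2 − a3 ≥ 0, a3 − a4 ≥ 0, a4 − a1 ≥ -2, a1 − a2 ≥ 4.
Adding all 4 inequalities: the left sides telescope to 0, and the right sides sum to 0 + 0 + (-2) + 4 = 2. So 0 ≥ 2, which is false.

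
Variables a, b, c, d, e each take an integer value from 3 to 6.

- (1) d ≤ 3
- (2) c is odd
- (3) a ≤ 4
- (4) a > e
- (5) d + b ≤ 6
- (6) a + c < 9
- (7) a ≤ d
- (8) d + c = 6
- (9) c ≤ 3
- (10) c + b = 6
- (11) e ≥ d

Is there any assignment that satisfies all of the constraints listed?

Constraints 4, 7, and 11 give a ≤ d, d ≤ e, e < a. Chaining: a ≤ d ≤ e < a, which forces a < a — impossible.

Unsatisfiable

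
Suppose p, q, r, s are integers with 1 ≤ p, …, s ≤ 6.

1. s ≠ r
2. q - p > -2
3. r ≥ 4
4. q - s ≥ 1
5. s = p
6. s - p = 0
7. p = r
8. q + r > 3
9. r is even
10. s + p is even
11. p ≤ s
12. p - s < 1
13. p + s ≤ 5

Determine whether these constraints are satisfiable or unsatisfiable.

From constraints 5 and 7, s = p = r, so s = r. But constraint 1 says s ≠ r. Contradiction.

Unsatisfiable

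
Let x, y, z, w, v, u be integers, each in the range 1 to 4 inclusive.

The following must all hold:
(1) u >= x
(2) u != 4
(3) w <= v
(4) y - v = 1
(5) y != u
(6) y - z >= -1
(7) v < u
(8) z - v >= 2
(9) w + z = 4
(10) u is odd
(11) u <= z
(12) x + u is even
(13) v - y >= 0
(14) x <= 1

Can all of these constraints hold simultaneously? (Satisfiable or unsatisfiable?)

Unsatisfiable

Constraints 6, 8, and 13 give v − y ≥ 0, y − z ≥ -1, z − v ≥ 2.
Adding all 3 inequalities: the left sides telescope to 0, and the right sides sum to 0 + (-1) + 2 = 1. So 0 ≥ 1, which is false.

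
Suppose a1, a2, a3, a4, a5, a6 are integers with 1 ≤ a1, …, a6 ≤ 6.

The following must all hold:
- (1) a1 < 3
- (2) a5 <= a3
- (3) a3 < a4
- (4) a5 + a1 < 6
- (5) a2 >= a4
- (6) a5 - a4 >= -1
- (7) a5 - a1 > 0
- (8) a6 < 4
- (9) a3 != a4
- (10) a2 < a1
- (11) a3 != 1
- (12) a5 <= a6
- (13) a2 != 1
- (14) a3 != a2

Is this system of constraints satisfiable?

Unsatisfiable

Constraints 2, 3, 5, 7, and 10 give a1 < a5, a5 ≤ a3, a3 < a4, a4 ≤ a2, a2 < a1. Chaining: a1 < a5 ≤ a3 < a4 ≤ a2 < a1, which forces a1 < a1 — impossible.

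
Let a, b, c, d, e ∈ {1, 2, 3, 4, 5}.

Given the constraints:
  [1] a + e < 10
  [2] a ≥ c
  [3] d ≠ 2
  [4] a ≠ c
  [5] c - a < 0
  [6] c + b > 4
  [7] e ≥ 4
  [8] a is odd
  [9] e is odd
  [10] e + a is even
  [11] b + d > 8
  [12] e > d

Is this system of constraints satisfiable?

Satisfiable

Take a = 3, b = 5, c = 2, d = 4, e = 5. Then constraint 1: a + e = 8; constraint 5: c - a = -1, and every other listed constraint is also met.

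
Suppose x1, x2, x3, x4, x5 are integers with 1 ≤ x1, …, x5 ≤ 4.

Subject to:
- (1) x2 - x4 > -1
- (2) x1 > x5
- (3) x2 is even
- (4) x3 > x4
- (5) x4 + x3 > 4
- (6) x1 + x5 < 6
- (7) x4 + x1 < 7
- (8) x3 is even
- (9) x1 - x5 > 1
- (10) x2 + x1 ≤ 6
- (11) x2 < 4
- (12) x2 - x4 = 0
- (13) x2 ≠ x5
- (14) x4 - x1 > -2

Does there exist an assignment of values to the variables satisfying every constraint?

The assignment x1 = 3, x2 = 2, x3 = 4, x4 = 2, x5 = 1 works:
  constraint 1 holds since x2 - x4 = 0.
  constraint 5 holds since x4 + x3 = 6.
  constraint 6 holds since x1 + x5 = 4.
The rest check out directly.

Satisfiable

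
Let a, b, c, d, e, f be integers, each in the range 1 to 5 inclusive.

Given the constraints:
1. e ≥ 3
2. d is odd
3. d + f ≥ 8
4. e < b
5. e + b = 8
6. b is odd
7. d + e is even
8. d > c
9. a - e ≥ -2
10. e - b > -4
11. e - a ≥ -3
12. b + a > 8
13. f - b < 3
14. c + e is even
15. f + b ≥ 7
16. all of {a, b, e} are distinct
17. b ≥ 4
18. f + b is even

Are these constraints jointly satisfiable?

Satisfiable

The assignment a = 4, b = 5, c = 1, d = 5, e = 3, f = 5 works:
  constraint 3 holds since d + f = 10.
  constraint 5 holds since e + b = 8.
The rest check out directly.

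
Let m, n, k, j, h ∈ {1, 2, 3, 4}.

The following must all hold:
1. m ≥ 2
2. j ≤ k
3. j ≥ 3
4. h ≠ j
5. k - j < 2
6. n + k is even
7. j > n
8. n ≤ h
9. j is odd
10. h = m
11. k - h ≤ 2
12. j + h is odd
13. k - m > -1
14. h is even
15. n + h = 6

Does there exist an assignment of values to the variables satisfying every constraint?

The assignment m = 4, n = 2, k = 4, j = 3, h = 4 works:
  constraint 5 holds since k - j = 1.
  constraint 11 holds since k - h = 0.
  constraint 13 holds since k - m = 0.
The rest check out directly.

Satisfiable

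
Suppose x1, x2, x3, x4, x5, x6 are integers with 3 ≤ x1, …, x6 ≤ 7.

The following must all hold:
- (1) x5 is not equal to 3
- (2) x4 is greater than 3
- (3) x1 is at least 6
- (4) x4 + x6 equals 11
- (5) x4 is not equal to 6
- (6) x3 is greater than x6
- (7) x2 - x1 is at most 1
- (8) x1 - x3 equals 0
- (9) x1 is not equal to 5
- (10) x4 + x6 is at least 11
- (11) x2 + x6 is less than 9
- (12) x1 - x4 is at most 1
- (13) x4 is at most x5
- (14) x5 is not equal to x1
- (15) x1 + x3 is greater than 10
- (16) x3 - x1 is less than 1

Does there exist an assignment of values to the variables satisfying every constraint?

Satisfiable

Setting (x1, x2, x3, x4, x5, x6) = (6, 4, 6, 7, 7, 4) satisfies everything: constraint 4: x4 + x6 = 11; constraint 7: x2 - x1 = -2; constraint 8: x1 - x3 = 0, and the others follow.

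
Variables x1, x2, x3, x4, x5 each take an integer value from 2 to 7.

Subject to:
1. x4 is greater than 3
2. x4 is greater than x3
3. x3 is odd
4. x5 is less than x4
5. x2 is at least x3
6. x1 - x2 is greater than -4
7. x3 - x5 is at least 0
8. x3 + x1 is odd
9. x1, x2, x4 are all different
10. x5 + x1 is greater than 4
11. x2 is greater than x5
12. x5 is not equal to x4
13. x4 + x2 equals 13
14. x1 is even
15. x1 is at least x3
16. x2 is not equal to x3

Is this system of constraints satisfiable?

Try x1 = 4, x2 = 7, x3 = 3, x4 = 6, x5 = 3.
Check constraint 6: x1 - x2 = -3; constraint 7: x3 - x5 = 0; constraint 10: x5 + x1 = 7. The remaining constraints are straightforward to verify.

Satisfiable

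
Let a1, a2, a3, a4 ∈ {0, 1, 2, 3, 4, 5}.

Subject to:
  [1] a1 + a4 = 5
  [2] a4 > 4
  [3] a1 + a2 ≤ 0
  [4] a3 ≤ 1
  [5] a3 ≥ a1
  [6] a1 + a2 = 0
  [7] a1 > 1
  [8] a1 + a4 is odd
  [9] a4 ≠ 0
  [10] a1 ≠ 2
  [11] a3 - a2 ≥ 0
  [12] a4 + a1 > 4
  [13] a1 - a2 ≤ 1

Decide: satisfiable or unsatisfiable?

From constraint 7: a1 ≥ 2. From constraints 4 and 5: a1 ≤ a3 and a3 ≤ 1, so a1 ≤ 1. But 1 < 2, so no value of a1 works.

Unsatisfiable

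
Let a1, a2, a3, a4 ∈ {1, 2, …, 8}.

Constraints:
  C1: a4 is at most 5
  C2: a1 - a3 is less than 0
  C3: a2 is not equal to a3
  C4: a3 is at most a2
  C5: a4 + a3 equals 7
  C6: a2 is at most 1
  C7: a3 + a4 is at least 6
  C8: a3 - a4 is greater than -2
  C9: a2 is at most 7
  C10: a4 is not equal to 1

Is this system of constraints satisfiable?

Unsatisfiable

From constraint 1: a4 ≤ 5. From constraints 4 and 6: a3 ≤ a2 ≤ 1. Hence a4 + a3 ≤ 6. But constraint 5 requires a4 + a3 = 7, and 7 > 6. Contradiction.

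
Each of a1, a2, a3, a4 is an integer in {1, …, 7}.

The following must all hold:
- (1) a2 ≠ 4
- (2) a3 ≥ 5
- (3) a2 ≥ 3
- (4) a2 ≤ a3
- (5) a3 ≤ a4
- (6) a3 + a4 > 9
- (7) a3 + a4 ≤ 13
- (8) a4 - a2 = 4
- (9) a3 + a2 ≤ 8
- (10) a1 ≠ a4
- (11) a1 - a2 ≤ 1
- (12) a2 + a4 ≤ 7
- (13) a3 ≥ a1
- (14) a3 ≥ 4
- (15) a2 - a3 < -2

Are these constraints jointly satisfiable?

Unsatisfiable

From constraint 3: a2 ≥ 3. From constraints 2 and 5: a4 ≥ a3 ≥ 5. Hence a2 + a4 ≥ 8. But constraint 12 requires a2 + a4 ≤ 7, and 7 < 8. Contradiction.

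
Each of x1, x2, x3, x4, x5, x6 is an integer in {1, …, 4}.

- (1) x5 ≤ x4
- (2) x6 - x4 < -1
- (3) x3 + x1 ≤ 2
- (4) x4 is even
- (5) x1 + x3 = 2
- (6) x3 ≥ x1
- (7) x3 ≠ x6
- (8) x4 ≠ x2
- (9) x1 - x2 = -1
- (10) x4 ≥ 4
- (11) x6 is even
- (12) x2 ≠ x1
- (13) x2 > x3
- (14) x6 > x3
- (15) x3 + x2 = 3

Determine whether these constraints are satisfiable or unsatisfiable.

Satisfiable

Setting (x1, x2, x3, x4, x5, x6) = (1, 2, 1, 4, 2, 2) satisfies everything: constraint 2: x6 - x4 = -2; constraint 3: x3 + x1 = 2, and the others follow.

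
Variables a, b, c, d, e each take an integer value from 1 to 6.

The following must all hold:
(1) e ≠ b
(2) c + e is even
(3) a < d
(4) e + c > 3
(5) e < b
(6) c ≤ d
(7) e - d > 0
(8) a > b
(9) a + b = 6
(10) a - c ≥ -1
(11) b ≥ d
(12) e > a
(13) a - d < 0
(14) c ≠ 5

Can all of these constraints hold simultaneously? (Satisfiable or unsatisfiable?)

Constraints 3, 5, 7, and 8 give e < b, b < a, a < d, d < e. Chaining: e < b < a < d < e, which forces e < e — impossible.

Unsatisfiable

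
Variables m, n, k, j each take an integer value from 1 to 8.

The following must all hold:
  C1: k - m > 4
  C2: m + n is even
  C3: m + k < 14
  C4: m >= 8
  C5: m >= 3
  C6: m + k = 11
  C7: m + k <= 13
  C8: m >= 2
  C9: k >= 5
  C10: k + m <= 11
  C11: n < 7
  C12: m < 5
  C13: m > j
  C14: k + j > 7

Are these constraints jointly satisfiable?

Unsatisfiable

From constraint 4: m ≥ 8. From constraint 9: k ≥ 5. Hence m + k ≥ 13. But constraint 6 requires m + k = 11, and 11 < 13. Contradiction.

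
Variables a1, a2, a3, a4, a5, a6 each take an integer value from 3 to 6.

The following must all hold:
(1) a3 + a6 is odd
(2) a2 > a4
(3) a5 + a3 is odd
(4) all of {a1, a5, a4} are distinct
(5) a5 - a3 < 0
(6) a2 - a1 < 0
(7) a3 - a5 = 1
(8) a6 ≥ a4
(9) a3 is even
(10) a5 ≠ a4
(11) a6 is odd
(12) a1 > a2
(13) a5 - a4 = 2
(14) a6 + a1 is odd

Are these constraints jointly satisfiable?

Satisfiable

The assignment a1 = 6, a2 = 5, a3 = 6, a4 = 3, a5 = 5, a6 = 3 works:
  constraint 5 holds since a5 - a3 = -1.
  constraint 6 holds since a2 - a1 = -1.
The rest check out directly.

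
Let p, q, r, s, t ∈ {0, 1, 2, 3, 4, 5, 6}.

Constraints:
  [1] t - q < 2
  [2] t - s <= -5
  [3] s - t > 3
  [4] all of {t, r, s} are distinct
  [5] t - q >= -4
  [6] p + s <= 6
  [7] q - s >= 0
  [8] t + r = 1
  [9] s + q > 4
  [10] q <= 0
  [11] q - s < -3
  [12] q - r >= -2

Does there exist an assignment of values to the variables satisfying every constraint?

Unsatisfiable

Constraints 2, 5, and 7 give s − t ≥ 5, t − q ≥ -4, q − s ≥ 0.
Adding all 3 inequalities: the left sides telescope to 0, and the right sides sum to 5 + (-4) + 0 = 1. So 0 ≥ 1, which is false.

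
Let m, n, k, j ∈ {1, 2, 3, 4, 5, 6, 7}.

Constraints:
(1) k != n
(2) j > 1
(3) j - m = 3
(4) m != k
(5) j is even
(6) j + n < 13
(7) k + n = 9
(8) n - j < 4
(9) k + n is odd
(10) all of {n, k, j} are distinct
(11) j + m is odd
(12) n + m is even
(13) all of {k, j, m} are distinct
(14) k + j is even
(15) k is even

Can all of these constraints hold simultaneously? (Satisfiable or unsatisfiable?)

Satisfiable

Setting (m, n, k, j) = (1, 7, 2, 4) satisfies everything: constraint 3: j - m = 3; constraint 6: j + n = 11, and the others follow.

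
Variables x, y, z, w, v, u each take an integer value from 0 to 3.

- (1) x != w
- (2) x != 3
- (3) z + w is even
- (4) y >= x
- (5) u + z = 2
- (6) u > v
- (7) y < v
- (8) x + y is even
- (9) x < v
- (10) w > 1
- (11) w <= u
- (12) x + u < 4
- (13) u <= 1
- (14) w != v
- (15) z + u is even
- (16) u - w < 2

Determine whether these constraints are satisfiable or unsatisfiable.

From constraint 10: w ≥ 2. From constraints 11 and 13: w ≤ u and u ≤ 1, so w ≤ 1. But 1 < 2, so no value of w works.

Unsatisfiable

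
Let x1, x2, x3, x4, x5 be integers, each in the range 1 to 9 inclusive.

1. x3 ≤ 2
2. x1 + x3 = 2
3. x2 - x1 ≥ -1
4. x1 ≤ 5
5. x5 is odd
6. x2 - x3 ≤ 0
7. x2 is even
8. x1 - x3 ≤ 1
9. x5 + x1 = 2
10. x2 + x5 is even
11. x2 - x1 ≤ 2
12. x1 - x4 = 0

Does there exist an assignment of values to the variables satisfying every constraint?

Unsatisfiable

Constraint 7 makes x2 even and constraint 5 makes x5 odd, so x2 + x5 must be odd. Constraint 10 says x2 + x5 is even — contradiction.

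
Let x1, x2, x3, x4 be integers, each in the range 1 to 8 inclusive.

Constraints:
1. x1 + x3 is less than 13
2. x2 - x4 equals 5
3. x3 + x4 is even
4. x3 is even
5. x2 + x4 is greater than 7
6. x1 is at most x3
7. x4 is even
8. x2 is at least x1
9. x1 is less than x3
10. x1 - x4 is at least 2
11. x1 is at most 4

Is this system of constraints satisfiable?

Satisfiable

One satisfying assignment is x1 = 4, x2 = 7, x3 = 6, x4 = 2.
For the less obvious constraints — constraint 1: x1 + x3 = 10; constraint 2: x2 - x4 = 5; constraint 5: x2 + x4 = 9 — and the others hold by inspection.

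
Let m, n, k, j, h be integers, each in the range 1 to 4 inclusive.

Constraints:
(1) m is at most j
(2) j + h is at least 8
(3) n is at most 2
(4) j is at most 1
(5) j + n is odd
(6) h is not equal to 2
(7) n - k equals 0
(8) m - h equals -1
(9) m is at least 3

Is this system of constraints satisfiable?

From constraint 9: m ≥ 3. From constraints 1 and 4: m ≤ j and j ≤ 1, so m ≤ 1. But 1 < 3, so no value of m works.

Unsatisfiable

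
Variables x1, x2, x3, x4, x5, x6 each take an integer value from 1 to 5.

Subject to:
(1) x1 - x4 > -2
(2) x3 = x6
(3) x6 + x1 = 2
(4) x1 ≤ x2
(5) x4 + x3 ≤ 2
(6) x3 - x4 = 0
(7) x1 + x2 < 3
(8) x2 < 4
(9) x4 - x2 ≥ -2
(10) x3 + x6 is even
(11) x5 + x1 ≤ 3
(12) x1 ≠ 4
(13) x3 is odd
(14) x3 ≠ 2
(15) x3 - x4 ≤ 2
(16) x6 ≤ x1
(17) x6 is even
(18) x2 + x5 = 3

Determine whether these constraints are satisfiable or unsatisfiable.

Unsatisfiable

Constraint 13 makes x3 odd and constraint 17 makes x6 even, so x3 + x6 must be odd. Constraint 10 says x3 + x6 is even — contradiction.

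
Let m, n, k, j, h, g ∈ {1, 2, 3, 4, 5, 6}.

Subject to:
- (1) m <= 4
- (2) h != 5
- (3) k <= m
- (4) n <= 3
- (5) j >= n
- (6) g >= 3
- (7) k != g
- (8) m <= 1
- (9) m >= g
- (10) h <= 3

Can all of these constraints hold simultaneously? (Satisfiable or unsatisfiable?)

From constraint 6: g ≥ 3. From constraints 8 and 9: g ≤ m and m ≤ 1, so g ≤ 1. But 1 < 3, so no value of g works.

Unsatisfiable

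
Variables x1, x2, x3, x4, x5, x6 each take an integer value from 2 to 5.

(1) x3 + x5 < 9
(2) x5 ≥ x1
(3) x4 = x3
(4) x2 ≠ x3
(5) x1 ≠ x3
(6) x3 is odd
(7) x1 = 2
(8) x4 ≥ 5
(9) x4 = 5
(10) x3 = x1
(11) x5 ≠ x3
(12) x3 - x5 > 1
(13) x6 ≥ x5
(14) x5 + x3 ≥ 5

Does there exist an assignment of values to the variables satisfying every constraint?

Unsatisfiable

Constraint 9 fixes x4 = 5 and constraint 7 fixes x1 = 2. Constraints 3 and 10 give x4 = x3 = x1, so x4 = x1. But 5 ≠ 2 — contradiction.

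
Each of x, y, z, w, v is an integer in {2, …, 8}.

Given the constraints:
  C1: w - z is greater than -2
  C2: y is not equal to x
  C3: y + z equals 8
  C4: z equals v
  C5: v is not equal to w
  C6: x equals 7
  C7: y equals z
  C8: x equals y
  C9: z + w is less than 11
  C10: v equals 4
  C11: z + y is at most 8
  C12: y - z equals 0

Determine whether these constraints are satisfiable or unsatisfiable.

Constraint 6 fixes x = 7 and constraint 10 fixes v = 4. Constraints 4, 7, and 8 give x = y = z = v, so x = v. But 7 ≠ 4 — contradiction.

Unsatisfiable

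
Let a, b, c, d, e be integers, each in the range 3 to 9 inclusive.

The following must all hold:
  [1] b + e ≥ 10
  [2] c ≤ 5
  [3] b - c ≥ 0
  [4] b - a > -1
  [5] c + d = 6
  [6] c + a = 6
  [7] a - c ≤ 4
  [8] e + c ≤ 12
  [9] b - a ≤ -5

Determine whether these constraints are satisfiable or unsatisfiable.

Constraints 3, 7, and 9 give a − b ≥ 5, b − c ≥ 0, c − a ≥ -4.
Adding all 3 inequalities: the left sides telescope to 0, and the right sides sum to 5 + 0 + (-4) = 1. So 0 ≥ 1, which is false.

Unsatisfiable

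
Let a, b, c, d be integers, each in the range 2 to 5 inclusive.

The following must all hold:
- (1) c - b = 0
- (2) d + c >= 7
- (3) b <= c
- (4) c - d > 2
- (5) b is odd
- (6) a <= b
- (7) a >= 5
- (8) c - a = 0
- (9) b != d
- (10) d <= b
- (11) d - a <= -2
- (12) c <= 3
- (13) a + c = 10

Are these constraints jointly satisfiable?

From constraints 6 and 7: b ≥ a and a ≥ 5, so b ≥ 5. From constraints 3 and 12: b ≤ c and c ≤ 3, so b ≤ 3. But 3 < 5, so no value of b works.

Unsatisfiable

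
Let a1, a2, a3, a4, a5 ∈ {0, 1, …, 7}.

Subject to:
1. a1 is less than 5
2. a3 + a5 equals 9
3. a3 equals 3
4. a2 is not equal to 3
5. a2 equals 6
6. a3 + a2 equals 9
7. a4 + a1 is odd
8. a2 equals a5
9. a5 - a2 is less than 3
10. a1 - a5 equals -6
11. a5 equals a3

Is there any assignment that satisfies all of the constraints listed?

Unsatisfiable

Constraint 5 fixes a2 = 6 and constraint 3 fixes a3 = 3. Constraints 8 and 11 give a2 = a5 = a3, so a2 = a3. But 6 ≠ 3 — contradiction.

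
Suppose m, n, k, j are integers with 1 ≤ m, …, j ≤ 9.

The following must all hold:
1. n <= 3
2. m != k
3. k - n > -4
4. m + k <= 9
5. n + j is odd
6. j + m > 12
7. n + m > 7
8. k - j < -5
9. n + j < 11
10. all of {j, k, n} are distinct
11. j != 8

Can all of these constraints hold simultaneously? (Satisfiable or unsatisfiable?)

Try m = 8, n = 2, k = 1, j = 7.
Check constraint 3: k - n = -1; constraint 4: m + k = 9; constraint 6: j + m = 15. The remaining constraints are straightforward to verify.

Satisfiable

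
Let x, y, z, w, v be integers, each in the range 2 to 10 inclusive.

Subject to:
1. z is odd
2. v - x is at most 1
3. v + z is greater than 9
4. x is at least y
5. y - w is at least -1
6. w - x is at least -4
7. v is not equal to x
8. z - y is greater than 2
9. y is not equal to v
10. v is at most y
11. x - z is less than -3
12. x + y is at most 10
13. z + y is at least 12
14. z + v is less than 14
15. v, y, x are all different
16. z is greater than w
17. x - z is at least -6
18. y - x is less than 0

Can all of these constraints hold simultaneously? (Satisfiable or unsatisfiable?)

Satisfiable

Take x = 5, y = 4, z = 9, w = 4, v = 3. Then constraint 2: v - x = -2; constraint 3: v + z = 12; constraint 5: y - w = 0, and every other listed constraint is also met.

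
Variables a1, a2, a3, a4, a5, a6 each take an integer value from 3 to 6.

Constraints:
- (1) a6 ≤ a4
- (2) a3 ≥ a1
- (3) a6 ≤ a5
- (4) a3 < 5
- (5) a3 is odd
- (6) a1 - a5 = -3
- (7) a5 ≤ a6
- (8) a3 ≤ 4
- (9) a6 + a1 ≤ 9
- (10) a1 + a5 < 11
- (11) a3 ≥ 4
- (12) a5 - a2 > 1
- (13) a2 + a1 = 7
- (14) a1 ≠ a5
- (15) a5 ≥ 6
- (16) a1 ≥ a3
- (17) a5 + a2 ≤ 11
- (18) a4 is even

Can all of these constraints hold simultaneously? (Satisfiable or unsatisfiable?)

From constraints 7 and 15: a6 ≥ a5 ≥ 6. From constraints 11 and 16: a1 ≥ a3 ≥ 4. Hence a6 + a1 ≥ 10. But constraint 9 requires a6 + a1 ≤ 9, and 9 < 10. Contradiction.

Unsatisfiable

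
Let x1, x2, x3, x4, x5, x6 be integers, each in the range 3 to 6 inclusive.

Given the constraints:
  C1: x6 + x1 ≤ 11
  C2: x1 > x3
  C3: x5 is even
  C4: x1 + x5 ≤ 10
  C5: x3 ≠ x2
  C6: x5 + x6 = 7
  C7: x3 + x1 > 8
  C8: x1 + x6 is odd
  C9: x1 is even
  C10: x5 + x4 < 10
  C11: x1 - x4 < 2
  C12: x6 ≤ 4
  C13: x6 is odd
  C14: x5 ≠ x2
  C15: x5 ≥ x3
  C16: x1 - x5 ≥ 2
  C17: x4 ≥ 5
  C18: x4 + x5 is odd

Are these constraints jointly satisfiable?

Satisfiable

Try x1 = 6, x2 = 6, x3 = 4, x4 = 5, x5 = 4, x6 = 3.
Check constraint 1: x6 + x1 = 9; constraint 4: x1 + x5 = 10. The remaining constraints are straightforward to verify.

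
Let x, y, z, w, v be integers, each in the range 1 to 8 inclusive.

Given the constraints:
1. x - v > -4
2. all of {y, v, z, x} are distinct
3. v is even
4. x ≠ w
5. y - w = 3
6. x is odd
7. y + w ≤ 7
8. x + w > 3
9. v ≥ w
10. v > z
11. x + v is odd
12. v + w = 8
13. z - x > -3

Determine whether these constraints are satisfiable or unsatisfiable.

Try x = 3, y = 5, z = 1, w = 2, v = 6.
Check constraint 1: x - v = -3; constraint 5: y - w = 3; constraint 7: y + w = 7. The remaining constraints are straightforward to verify.

Satisfiable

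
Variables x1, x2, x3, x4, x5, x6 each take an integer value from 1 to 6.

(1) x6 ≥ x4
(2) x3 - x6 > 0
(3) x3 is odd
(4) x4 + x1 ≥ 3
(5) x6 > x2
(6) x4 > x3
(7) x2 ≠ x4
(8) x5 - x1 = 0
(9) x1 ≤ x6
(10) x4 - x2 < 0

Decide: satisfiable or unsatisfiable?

Unsatisfiable

Constraints 2, 5, 6, and 10 give x4 < x2, x2 < x6, x6 < x3, x3 < x4. Chaining: x4 < x2 < x6 < x3 < x4, which forces x4 < x4 — impossible.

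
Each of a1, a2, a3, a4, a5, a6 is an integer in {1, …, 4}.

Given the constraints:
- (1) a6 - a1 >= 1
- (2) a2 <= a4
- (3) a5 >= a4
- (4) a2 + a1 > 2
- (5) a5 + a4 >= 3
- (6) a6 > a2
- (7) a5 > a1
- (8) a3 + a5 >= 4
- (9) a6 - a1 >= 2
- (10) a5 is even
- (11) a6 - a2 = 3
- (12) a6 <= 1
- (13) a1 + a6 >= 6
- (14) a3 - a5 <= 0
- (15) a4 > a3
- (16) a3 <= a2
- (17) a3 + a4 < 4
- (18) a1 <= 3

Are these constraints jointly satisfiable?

From constraint 18: a1 ≤ 3. From constraint 12: a6 ≤ 1. Hence a1 + a6 ≤ 4. But constraint 13 requires a1 + a6 ≥ 6, and 6 > 4. Contradiction.

Unsatisfiable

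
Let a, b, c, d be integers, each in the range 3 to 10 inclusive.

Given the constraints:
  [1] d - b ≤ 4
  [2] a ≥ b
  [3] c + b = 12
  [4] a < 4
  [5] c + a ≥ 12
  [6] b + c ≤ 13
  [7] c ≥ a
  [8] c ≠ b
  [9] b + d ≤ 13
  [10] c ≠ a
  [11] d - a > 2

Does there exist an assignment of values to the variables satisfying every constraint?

Satisfiable

The assignment a = 3, b = 3, c = 9, d = 7 works:
  constraint 1 holds since d - b = 4.
  constraint 3 holds since c + b = 12.
The rest check out directly.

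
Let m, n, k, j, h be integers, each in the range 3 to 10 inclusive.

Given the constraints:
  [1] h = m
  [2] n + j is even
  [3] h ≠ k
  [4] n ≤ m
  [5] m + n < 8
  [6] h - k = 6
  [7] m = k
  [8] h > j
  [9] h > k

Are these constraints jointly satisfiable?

From constraints 1 and 7, h = m = k, so h = k. But constraint 3 says h ≠ k. Contradiction.

Unsatisfiable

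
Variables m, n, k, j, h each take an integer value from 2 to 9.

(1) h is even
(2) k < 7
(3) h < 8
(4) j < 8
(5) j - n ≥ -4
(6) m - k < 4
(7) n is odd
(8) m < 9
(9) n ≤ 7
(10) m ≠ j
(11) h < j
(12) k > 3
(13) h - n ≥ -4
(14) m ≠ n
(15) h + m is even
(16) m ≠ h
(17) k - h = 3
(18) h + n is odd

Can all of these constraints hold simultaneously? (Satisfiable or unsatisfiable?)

Satisfiable

One satisfying assignment is m = 8, n = 5, k = 5, j = 3, h = 2.
For the less obvious constraints — constraint 5: j - n = -2; constraint 6: m - k = 3 — and the others hold by inspection.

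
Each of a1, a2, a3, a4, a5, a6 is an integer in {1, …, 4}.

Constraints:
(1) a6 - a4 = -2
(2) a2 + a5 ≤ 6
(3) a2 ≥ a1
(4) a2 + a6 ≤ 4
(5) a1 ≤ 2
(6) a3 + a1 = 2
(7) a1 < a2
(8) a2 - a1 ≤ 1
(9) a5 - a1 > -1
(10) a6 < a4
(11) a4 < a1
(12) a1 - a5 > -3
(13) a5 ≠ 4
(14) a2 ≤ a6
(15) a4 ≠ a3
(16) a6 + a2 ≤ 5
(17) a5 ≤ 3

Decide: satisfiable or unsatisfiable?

Constraints 7, 10, 11, and 14 give a1 < a2, a2 ≤ a6, a6 < a4, a4 < a1. Chaining: a1 < a2 ≤ a6 < a4 < a1, which forces a1 < a1 — impossible.

Unsatisfiable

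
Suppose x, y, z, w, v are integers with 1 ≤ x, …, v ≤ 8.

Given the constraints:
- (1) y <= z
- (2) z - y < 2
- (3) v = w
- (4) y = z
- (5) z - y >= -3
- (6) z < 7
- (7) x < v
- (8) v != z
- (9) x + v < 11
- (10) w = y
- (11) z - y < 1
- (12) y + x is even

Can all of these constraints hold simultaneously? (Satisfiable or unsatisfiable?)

Unsatisfiable

From constraints 3, 4, and 10, v = w = y = z, so v = z. But constraint 8 says v ≠ z. Contradiction.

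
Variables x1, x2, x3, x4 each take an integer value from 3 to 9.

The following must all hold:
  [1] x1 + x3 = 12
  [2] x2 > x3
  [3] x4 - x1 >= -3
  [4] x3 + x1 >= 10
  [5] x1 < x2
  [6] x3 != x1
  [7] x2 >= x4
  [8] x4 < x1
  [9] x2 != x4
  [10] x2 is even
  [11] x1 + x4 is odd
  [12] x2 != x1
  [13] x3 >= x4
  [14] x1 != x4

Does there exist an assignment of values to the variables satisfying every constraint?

Satisfiable

Try x1 = 7, x2 = 8, x3 = 5, x4 = 4.
Check constraint 1: x1 + x3 = 12; constraint 3: x4 - x1 = -3. The remaining constraints are straightforward to verify.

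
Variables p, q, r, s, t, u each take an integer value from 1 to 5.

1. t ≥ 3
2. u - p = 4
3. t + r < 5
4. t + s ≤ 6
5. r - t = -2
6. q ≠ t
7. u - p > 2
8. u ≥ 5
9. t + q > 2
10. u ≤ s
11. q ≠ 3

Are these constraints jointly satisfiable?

Unsatisfiable

From constraint 1: t ≥ 3. From constraints 8 and 10: s ≥ u ≥ 5. Hence t + s ≥ 8. But constraint 4 requires t + s ≤ 6, and 6 < 8. Contradiction.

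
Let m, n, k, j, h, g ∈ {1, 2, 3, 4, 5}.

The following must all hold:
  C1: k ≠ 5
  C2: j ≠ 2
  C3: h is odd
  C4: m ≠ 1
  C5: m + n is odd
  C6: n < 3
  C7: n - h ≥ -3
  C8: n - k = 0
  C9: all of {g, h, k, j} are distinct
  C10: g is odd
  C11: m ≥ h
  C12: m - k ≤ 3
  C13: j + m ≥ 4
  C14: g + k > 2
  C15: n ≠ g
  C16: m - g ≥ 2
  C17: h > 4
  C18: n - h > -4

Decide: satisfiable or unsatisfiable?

Satisfiable

Try m = 5, n = 2, k = 2, j = 1, h = 5, g = 3.
Check constraint 7: n - h = -3; constraint 8: n - k = 0. The remaining constraints are straightforward to verify.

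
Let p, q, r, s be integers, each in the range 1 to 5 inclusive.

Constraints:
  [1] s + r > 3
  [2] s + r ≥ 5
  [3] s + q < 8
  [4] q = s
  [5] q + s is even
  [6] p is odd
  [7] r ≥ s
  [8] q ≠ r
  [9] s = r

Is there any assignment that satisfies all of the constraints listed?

Unsatisfiable

From constraints 4 and 9, q = s = r, so q = r. But constraint 8 says q ≠ r. Contradiction.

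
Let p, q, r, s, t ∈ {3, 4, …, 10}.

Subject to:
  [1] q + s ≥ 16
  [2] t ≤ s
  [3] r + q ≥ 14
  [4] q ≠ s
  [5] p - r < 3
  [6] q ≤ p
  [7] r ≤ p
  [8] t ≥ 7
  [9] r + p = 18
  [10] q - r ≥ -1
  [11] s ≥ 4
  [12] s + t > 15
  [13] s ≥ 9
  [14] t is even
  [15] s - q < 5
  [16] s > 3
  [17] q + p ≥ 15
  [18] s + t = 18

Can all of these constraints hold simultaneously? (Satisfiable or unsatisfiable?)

Setting (p, q, r, s, t) = (10, 8, 8, 10, 8) satisfies everything: constraint 1: q + s = 18; constraint 3: r + q = 16, and the others follow.

Satisfiable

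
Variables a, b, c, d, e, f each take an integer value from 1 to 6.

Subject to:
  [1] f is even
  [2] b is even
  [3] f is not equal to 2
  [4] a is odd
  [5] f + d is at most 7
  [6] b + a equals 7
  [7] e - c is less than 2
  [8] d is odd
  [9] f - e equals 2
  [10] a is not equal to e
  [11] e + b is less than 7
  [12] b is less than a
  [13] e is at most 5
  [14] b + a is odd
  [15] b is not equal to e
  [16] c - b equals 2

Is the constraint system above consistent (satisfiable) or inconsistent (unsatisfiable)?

Try a = 5, b = 2, c = 4, d = 1, e = 4, f = 6.
Check constraint 5: f + d = 7; constraint 6: b + a = 7; constraint 7: e - c = 0. The remaining constraints are straightforward to verify.

Satisfiable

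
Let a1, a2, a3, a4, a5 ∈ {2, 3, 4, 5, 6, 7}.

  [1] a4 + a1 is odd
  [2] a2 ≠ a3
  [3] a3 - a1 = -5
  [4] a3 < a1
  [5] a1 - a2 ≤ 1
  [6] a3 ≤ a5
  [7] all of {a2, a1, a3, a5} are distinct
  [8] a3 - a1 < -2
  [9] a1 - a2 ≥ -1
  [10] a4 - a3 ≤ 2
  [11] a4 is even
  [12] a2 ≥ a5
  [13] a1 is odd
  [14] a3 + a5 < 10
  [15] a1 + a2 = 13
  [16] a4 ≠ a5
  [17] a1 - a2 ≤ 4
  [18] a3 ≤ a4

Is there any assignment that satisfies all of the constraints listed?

Setting (a1, a2, a3, a4, a5) = (7, 6, 2, 2, 5) satisfies everything: constraint 3: a3 - a1 = -5; constraint 5: a1 - a2 = 1, and the others follow.

Satisfiable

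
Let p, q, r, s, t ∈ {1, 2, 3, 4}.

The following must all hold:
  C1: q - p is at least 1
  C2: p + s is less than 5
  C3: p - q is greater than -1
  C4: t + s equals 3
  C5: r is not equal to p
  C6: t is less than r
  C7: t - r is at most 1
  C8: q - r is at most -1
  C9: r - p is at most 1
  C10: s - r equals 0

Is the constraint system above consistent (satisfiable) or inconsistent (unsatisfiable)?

Unsatisfiable

Constraints 1, 8, and 9 give p − r ≥ -1, r − q ≥ 1, q − p ≥ 1.
Adding all 3 inequalities: the left sides telescope to 0, and the right sides sum to (-1) + 1 + 1 = 1. So 0 ≥ 1, which is false.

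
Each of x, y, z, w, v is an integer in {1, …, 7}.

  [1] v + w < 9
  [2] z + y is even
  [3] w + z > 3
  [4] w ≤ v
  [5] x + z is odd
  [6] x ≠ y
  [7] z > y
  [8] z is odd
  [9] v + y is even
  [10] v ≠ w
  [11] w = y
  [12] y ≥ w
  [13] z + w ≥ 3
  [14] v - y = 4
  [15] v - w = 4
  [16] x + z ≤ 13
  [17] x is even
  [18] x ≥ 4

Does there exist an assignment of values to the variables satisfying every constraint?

Take x = 6, y = 1, z = 5, w = 1, v = 5. Then constraint 1: v + w = 6; constraint 3: w + z = 6; constraint 13: z + w = 6, and every other listed constraint is also met.

Satisfiable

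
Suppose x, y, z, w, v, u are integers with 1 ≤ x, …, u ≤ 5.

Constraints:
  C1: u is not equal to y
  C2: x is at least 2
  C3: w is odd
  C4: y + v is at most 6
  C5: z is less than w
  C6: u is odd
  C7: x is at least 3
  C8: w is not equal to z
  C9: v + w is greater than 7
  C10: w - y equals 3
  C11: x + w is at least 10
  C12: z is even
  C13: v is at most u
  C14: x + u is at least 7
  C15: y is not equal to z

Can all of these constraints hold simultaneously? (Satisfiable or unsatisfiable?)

Satisfiable

Try x = 5, y = 2, z = 4, w = 5, v = 3, u = 3.
Check constraint 4: y + v = 5; constraint 9: v + w = 8. The remaining constraints are straightforward to verify.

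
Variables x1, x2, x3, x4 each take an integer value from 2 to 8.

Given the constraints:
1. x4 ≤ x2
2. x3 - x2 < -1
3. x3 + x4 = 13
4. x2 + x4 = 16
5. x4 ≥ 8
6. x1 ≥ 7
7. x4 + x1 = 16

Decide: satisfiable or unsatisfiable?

Satisfiable

The assignment x1 = 8, x2 = 8, x3 = 5, x4 = 8 works:
  constraint 2 holds since x3 - x2 = -3.
  constraint 3 holds since x3 + x4 = 13.
  constraint 4 holds since x2 + x4 = 16.
The rest check out directly.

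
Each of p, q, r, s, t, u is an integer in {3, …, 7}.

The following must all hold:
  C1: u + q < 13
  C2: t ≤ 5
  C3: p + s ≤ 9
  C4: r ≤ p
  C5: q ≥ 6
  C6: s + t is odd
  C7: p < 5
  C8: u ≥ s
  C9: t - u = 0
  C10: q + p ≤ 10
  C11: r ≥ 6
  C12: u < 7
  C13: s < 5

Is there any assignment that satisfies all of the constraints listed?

Unsatisfiable

From constraint 5: q ≥ 6. From constraints 4 and 11: p ≥ r ≥ 6. Hence q + p ≥ 12. But constraint 10 requires q + p ≤ 10, and 10 < 12. Contradiction.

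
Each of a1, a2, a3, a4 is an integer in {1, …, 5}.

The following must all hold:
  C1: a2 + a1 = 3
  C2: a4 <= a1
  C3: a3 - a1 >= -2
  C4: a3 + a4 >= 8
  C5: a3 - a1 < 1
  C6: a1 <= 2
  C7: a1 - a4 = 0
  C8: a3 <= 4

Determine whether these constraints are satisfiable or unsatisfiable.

Unsatisfiable

From constraint 8: a3 ≤ 4. From constraints 2 and 6: a4 ≤ a1 ≤ 2. Hence a3 + a4 ≤ 6. But constraint 4 requires a3 + a4 ≥ 8, and 8 > 6. Contradiction.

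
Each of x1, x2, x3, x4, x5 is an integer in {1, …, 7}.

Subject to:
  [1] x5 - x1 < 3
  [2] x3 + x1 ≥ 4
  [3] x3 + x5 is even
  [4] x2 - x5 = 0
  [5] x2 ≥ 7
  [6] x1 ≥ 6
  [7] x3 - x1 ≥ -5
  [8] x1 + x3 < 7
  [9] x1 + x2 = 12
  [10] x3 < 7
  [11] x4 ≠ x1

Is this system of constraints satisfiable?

From constraint 6: x1 ≥ 6. From constraint 5: x2 ≥ 7. Hence x1 + x2 ≥ 13. But constraint 9 requires x1 + x2 = 12, and 12 < 13. Contradiction.

Unsatisfiable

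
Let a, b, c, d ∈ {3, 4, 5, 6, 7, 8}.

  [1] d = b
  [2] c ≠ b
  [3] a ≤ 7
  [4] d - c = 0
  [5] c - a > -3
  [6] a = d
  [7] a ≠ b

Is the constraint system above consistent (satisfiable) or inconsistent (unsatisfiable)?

Unsatisfiable

From constraints 1 and 6, a = d = b, so a = b. But constraint 7 says a ≠ b. Contradiction.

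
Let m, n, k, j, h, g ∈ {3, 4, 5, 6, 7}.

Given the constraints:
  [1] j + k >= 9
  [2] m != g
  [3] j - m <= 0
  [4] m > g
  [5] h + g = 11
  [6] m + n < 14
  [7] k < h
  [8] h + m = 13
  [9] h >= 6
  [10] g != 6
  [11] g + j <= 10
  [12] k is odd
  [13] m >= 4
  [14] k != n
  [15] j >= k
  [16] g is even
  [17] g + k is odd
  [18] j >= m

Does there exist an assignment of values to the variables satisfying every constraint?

Setting (m, n, k, j, h, g) = (6, 6, 5, 6, 7, 4) satisfies everything: constraint 1: j + k = 11; constraint 3: j - m = 0, and the others follow.

Satisfiable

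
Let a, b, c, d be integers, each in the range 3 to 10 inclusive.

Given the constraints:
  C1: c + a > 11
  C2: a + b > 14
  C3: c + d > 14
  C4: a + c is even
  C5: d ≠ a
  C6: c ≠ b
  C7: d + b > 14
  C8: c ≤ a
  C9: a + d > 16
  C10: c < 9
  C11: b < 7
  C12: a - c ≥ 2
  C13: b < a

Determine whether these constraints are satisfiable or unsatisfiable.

Satisfiable

Take a = 9, b = 6, c = 5, d = 10. Then constraint 1: c + a = 14; constraint 2: a + b = 15; constraint 3: c + d = 15, and every other listed constraint is also met.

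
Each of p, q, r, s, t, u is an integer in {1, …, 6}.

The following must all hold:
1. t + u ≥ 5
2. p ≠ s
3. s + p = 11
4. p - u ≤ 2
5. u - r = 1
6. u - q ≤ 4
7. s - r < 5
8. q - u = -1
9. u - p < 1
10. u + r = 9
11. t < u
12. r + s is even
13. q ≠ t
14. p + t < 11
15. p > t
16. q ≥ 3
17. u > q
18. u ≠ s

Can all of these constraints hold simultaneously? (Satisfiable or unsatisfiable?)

Satisfiable

Take p = 5, q = 4, r = 4, s = 6, t = 3, u = 5. Then constraint 1: t + u = 8; constraint 3: s + p = 11; constraint 4: p - u = 0, and every other listed constraint is also met.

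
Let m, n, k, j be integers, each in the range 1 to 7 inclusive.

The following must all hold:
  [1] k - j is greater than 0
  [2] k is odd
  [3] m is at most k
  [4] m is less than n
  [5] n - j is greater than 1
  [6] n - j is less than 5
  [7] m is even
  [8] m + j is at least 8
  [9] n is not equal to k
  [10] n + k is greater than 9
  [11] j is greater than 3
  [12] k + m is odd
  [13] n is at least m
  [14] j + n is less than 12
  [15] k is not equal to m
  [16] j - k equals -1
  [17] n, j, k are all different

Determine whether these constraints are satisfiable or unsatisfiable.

Setting (m, n, k, j) = (4, 7, 5, 4) satisfies everything: constraint 1: k - j = 1; constraint 5: n - j = 3; constraint 6: n - j = 3, and the others follow.

Satisfiable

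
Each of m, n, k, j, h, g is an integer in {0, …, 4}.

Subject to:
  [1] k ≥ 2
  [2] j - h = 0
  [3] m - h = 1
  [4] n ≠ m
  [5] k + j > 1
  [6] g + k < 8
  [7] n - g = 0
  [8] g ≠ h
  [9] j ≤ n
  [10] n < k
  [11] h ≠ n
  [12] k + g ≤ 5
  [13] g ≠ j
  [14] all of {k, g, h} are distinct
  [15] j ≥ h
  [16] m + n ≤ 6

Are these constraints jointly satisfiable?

Satisfiable

The assignment m = 1, n = 2, k = 3, j = 0, h = 0, g = 2 works:
  constraint 2 holds since j - h = 0.
  constraint 3 holds since m - h = 1.
  constraint 5 holds since k + j = 3.
The rest check out directly.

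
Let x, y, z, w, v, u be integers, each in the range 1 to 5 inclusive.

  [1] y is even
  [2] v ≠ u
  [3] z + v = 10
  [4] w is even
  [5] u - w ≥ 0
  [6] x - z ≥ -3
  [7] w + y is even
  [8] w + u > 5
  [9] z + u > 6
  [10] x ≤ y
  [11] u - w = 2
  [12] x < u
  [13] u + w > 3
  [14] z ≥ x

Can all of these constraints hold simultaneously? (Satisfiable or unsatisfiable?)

Satisfiable

Setting (x, y, z, w, v, u) = (2, 4, 5, 2, 5, 4) satisfies everything: constraint 3: z + v = 10; constraint 5: u - w = 2; constraint 6: x - z = -3, and the others follow.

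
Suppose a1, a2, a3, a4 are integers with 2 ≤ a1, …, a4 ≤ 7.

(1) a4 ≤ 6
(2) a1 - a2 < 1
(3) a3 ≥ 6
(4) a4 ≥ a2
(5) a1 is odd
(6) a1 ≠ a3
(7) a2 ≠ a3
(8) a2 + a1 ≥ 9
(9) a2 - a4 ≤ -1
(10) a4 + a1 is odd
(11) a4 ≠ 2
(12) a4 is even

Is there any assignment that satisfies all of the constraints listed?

Setting (a1, a2, a3, a4) = (5, 5, 7, 6) satisfies everything: constraint 2: a1 - a2 = 0; constraint 8: a2 + a1 = 10; constraint 9: a2 - a4 = -1, and the others follow.

Satisfiable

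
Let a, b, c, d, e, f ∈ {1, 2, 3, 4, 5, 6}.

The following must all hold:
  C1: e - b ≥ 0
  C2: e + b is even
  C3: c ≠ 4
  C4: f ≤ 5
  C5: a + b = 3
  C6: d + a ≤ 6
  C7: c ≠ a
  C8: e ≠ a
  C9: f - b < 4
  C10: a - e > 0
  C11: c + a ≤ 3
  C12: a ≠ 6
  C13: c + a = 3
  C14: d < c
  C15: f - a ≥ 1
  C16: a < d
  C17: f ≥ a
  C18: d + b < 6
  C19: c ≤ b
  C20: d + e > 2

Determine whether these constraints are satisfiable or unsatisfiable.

Unsatisfiable

Constraints 1, 10, 14, 16, and 19 give c ≤ b, b ≤ e, e < a, a < d, d < c. Chaining: c ≤ b ≤ e < a < d < c, which forces c < c — impossible.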